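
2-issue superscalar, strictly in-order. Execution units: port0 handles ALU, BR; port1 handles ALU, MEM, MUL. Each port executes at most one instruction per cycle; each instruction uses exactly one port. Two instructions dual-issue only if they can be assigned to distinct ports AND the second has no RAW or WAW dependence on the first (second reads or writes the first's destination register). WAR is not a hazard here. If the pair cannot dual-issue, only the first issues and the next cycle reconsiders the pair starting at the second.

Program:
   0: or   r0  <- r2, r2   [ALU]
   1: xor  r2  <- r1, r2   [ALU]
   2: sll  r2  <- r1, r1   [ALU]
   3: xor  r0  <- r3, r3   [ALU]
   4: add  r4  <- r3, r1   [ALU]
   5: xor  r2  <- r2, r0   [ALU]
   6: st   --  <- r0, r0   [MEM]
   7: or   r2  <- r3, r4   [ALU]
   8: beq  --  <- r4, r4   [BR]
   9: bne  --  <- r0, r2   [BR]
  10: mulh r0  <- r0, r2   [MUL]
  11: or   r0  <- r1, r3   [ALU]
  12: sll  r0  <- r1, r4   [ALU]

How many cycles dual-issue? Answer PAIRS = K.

PAIRS = 5

[0] i0,i1  or.ALU;xor.ALU  -- dual
[1] i2,i3  sll.ALU;xor.ALU  -- dual
[2] i4,i5  add.ALU;xor.ALU  -- dual
[3] i6,i7  st.MEM;or.ALU  -- dual
[4] i8  beq.BR  -- no-port BR/BR
[5] i9,i10  bne.BR;mulh.MUL  -- dual
[6] i11  or.ALU  -- WAW r0
[7] i12  sll.ALU  -- tail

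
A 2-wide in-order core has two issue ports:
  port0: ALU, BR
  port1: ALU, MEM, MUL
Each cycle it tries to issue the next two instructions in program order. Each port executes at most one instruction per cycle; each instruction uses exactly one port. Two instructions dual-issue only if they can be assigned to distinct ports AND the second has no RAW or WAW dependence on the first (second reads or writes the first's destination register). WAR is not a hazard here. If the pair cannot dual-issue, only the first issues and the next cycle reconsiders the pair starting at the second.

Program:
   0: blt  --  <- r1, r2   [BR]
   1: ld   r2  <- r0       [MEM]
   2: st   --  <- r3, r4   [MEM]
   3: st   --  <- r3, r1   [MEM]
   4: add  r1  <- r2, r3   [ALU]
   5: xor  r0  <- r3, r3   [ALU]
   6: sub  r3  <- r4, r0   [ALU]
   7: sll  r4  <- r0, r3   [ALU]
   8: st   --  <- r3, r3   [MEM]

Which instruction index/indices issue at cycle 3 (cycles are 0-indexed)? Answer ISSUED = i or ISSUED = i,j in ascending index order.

t=0 i0+i1:blt.BR+ld.MEM ; pair
t=1 i2:st.MEM ; no-port MEM/MEM
t=2 i3+i4:st.MEM+add.ALU ; pair
t=3 i5:xor.ALU ; RAW r0
t=4 i6:sub.ALU ; RAW r3
t=5 i7+i8:sll.ALU+st.MEM ; pair

ISSUED = 5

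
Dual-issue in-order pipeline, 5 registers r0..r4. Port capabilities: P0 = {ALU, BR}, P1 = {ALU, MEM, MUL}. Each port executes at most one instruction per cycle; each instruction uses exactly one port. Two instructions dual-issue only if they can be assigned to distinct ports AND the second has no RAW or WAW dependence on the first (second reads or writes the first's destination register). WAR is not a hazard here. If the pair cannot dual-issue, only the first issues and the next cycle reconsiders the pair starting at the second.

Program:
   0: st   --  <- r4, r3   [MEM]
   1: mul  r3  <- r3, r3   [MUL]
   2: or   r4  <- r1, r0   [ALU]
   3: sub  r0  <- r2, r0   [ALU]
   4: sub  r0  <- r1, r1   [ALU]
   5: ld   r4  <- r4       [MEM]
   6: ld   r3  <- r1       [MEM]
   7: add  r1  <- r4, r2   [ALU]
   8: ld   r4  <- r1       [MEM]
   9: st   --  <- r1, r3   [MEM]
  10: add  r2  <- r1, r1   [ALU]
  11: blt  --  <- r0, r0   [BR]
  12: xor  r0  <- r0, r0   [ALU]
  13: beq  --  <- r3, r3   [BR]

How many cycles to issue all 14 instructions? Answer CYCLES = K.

#0 head=0: st.MEM i0 no-port MEM/MUL
#1 head=1: mul.MUL+or.ALU i1+i2 dual
#2 head=3: sub.ALU i3 WAW r0
#3 head=4: sub.ALU+ld.MEM i4+i5 dual
#4 head=6: ld.MEM+add.ALU i6+i7 dual
#5 head=8: ld.MEM i8 no-port MEM/MEM
#6 head=9: st.MEM+add.ALU i9+i10 dual
#7 head=11: blt.BR+xor.ALU i11+i12 dual
#8 head=13: beq.BR i13 tail

CYCLES = 9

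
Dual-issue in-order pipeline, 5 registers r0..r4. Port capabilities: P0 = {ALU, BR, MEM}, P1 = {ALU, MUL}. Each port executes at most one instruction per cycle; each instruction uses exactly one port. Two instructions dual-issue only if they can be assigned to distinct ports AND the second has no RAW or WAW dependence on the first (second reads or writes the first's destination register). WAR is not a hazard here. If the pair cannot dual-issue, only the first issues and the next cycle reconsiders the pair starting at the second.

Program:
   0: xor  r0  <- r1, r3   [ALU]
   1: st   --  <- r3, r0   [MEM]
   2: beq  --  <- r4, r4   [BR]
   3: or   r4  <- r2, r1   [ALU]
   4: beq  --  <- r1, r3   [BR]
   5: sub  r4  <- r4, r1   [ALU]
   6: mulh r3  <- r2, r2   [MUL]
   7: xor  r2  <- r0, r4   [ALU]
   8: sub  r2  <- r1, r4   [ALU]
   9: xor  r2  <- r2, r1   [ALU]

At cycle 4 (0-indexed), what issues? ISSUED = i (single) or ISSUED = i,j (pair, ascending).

ISSUED = 6,7

  cy0 -> i0 (xor.ALU) RAW r0
  cy1 -> i1 (st.MEM) no-port MEM/BR
  cy2 -> i2,i3 (beq.BR or.ALU) pair
  cy3 -> i4,i5 (beq.BR sub.ALU) pair
  cy4 -> i6,i7 (mulh.MUL xor.ALU) pair
  cy5 -> i8 (sub.ALU) RAW+WAW r2
  cy6 -> i9 (xor.ALU) tail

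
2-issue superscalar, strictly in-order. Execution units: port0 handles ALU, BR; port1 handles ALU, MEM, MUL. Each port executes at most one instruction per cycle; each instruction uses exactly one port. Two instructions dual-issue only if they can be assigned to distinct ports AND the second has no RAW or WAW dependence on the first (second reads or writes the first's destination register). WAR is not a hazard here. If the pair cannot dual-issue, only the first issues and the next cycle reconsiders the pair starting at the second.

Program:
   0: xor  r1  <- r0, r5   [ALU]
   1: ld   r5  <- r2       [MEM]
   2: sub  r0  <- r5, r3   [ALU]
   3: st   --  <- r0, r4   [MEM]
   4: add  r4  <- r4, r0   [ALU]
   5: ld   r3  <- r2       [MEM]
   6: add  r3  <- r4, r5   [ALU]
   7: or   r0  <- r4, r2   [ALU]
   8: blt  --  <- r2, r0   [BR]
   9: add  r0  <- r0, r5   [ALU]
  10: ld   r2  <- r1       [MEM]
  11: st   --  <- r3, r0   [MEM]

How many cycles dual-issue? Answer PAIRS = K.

PAIRS = 4

0. xor.ALU;ld.MEM @i0/i1  | 2-wide
1. sub.ALU @i2  | RAW r0
2. st.MEM;add.ALU @i3/i4  | 2-wide
3. ld.MEM @i5  | WAW r3
4. add.ALU;or.ALU @i6/i7  | 2-wide
5. blt.BR;add.ALU @i8/i9  | 2-wide
6. ld.MEM @i10  | no-port MEM/MEM
7. st.MEM @i11  | tail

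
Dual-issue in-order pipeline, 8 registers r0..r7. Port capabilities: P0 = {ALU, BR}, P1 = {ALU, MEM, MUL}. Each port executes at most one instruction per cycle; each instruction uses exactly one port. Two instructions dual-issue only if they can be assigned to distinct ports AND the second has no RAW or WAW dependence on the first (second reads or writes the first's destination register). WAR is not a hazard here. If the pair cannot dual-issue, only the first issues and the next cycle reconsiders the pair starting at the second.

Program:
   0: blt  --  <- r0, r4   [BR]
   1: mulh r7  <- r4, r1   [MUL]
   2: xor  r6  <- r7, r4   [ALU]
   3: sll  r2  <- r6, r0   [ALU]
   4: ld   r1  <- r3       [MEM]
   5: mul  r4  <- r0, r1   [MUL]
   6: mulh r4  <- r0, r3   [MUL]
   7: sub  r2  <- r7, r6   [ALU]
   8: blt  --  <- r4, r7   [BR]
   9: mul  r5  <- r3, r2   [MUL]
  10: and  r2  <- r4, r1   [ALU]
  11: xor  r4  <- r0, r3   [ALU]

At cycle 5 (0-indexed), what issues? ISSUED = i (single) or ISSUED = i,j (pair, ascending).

  cy0 -> i0/i1 (blt.BR;mulh.MUL) dual
  cy1 -> i2 (xor.ALU) RAW r6
  cy2 -> i3/i4 (sll.ALU;ld.MEM) dual
  cy3 -> i5 (mul.MUL) no-port MUL/MUL
  cy4 -> i6/i7 (mulh.MUL;sub.ALU) dual
  cy5 -> i8/i9 (blt.BR;mul.MUL) dual
  cy6 -> i10/i11 (and.ALU;xor.ALU) dual

ISSUED = 8,9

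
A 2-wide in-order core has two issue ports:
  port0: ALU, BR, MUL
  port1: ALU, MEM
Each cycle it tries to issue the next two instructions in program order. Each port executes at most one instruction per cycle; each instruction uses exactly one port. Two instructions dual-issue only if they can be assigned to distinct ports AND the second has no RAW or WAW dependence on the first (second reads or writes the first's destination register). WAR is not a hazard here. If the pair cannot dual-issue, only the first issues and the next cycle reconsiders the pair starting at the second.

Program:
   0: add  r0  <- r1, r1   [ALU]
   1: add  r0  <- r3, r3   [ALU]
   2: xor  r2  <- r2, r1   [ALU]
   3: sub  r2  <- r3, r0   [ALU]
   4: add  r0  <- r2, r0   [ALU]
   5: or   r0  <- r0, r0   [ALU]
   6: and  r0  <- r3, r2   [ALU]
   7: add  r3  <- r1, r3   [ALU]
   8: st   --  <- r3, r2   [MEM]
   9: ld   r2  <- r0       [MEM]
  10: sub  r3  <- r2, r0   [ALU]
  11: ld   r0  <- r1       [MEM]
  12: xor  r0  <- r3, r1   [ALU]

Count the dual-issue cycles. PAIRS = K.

PAIRS = 3

t=0 i0:add ; WAW r0
t=1 i1,i2:add xor ; dual
t=2 i3:sub ; RAW r2
t=3 i4:add ; RAW+WAW r0
t=4 i5:or ; WAW r0
t=5 i6,i7:and add ; dual
t=6 i8:st ; no-port MEM/MEM
t=7 i9:ld ; RAW r2
t=8 i10,i11:sub ld ; dual
t=9 i12:xor ; tail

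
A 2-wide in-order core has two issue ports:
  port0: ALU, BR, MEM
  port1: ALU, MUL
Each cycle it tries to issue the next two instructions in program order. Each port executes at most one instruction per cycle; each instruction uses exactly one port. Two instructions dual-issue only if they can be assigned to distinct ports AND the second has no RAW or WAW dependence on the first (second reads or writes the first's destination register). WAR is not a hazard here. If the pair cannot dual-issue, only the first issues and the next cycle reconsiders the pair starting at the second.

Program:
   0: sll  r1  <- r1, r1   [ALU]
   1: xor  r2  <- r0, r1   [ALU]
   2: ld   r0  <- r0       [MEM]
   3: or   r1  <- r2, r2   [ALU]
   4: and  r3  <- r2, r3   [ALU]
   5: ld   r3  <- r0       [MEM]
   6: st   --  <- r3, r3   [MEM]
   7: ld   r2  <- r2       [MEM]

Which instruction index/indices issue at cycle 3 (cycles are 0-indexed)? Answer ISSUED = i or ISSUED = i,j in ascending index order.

0. sll @i0  | RAW r1
1. xor/ld @i1,i2  | 2-wide
2. or/and @i3,i4  | 2-wide
3. ld @i5  | no-port MEM/MEM
4. st @i6  | no-port MEM/MEM
5. ld @i7  | tail

ISSUED = 5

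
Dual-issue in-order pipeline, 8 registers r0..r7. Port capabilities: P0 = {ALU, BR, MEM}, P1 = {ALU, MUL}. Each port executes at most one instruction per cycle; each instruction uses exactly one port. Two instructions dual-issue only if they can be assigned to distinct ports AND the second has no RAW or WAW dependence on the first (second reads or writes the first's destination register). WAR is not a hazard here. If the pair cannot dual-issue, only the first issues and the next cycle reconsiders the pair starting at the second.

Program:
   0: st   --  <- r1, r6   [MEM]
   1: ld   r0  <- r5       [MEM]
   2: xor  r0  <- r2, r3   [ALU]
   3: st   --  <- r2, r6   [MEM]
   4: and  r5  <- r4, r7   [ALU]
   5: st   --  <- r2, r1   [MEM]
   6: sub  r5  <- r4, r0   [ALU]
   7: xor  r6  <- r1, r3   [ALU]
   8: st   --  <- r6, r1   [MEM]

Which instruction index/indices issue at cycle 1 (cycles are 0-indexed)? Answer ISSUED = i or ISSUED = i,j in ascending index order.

ISSUED = 1

[0] i0  st  -- no-port MEM/MEM
[1] i1  ld  -- WAW r0
[2] i2,i3  xor st  -- 2-wide
[3] i4,i5  and st  -- 2-wide
[4] i6,i7  sub xor  -- 2-wide
[5] i8  st  -- tail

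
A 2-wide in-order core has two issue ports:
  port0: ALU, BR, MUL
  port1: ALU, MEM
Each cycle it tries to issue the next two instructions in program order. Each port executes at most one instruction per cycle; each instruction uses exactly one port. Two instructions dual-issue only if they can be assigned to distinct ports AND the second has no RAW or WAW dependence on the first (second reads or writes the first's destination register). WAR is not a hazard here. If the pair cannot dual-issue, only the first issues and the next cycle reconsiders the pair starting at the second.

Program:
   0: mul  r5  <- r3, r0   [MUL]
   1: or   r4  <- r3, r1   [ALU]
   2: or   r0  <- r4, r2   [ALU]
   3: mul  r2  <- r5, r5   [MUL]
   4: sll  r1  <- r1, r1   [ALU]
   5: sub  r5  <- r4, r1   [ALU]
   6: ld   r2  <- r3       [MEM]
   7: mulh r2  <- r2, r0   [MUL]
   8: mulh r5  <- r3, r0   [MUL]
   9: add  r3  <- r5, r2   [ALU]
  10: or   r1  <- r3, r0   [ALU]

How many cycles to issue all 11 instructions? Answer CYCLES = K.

CYCLES = 8

[0] i0+i1  mul.MUL;or.ALU  -- pair
[1] i2+i3  or.ALU;mul.MUL  -- pair
[2] i4  sll.ALU  -- RAW r1
[3] i5+i6  sub.ALU;ld.MEM  -- pair
[4] i7  mulh.MUL  -- no-port MUL/MUL
[5] i8  mulh.MUL  -- RAW r5
[6] i9  add.ALU  -- RAW r3
[7] i10  or.ALU  -- tail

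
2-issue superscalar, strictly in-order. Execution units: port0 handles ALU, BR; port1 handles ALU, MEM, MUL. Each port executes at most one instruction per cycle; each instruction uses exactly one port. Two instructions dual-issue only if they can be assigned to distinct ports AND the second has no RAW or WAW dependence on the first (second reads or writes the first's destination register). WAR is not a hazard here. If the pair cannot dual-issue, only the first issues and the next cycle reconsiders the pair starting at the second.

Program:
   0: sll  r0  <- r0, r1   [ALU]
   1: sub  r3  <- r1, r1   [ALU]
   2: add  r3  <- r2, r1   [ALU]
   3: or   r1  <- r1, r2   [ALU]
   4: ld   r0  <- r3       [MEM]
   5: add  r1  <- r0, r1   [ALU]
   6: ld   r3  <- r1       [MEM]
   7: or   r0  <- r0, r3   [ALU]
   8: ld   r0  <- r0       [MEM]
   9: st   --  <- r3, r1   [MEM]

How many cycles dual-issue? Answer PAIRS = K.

c0: i0+i1 sll.ALU+sub.ALU  dual
c1: i2+i3 add.ALU+or.ALU  dual
c2: i4 ld.MEM  RAW r0
c3: i5 add.ALU  RAW r1
c4: i6 ld.MEM  RAW r3
c5: i7 or.ALU  RAW+WAW r0
c6: i8 ld.MEM  no-port MEM/MEM
c7: i9 st.MEM  tail

PAIRS = 2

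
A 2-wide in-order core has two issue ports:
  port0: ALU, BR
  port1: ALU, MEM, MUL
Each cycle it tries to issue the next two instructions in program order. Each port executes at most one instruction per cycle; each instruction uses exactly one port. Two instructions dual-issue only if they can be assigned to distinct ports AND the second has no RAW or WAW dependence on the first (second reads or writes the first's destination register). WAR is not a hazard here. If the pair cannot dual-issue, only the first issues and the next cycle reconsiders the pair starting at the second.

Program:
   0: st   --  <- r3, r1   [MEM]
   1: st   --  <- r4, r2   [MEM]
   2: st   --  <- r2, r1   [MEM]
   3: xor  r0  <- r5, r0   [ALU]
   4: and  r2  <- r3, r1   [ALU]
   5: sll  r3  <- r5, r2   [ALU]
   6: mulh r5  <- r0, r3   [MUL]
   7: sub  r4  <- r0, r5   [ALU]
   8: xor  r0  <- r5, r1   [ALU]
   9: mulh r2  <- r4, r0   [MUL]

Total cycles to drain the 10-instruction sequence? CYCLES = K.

t=0 i0:st.MEM ; no-port MEM/MEM
t=1 i1:st.MEM ; no-port MEM/MEM
t=2 i2,i3:st.MEM;xor.ALU ; pair
t=3 i4:and.ALU ; RAW r2
t=4 i5:sll.ALU ; RAW r3
t=5 i6:mulh.MUL ; RAW r5
t=6 i7,i8:sub.ALU;xor.ALU ; pair
t=7 i9:mulh.MUL ; tail

CYCLES = 8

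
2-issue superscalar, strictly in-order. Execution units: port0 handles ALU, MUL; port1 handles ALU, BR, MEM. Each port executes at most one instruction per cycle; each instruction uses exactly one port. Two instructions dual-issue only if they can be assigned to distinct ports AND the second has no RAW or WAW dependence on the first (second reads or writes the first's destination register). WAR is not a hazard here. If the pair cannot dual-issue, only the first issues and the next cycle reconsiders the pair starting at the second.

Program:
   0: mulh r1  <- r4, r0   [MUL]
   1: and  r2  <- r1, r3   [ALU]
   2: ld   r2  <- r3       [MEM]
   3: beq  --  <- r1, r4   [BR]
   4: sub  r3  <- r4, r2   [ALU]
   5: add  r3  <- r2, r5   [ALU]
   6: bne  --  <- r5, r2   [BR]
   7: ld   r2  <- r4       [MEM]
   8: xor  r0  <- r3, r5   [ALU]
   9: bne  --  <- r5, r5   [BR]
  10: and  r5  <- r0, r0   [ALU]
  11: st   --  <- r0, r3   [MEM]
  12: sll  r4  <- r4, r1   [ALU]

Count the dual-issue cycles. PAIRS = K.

#0 head=0: mulh i0 RAW r1
#1 head=1: and i1 WAW r2
#2 head=2: ld i2 no-port MEM/BR
#3 head=3: beq;sub i3/i4 2-wide
#4 head=5: add;bne i5/i6 2-wide
#5 head=7: ld;xor i7/i8 2-wide
#6 head=9: bne;and i9/i10 2-wide
#7 head=11: st;sll i11/i12 2-wide

PAIRS = 5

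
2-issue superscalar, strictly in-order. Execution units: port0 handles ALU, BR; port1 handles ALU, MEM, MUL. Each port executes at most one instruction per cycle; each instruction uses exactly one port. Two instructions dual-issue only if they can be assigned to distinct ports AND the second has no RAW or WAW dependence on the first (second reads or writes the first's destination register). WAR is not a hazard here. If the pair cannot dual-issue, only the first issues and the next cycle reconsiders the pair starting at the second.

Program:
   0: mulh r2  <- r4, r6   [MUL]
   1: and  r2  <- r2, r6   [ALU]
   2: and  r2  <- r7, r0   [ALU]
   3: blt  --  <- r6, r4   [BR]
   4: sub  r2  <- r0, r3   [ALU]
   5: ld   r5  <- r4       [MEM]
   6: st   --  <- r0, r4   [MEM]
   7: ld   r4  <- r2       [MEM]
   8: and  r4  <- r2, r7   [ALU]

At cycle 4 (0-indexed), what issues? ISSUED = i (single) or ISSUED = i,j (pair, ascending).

ISSUED = 6

c0: i0 mulh  RAW+WAW r2
c1: i1 and  WAW r2
c2: i2&i3 and+blt  2-wide
c3: i4&i5 sub+ld  2-wide
c4: i6 st  no-port MEM/MEM
c5: i7 ld  WAW r4
c6: i8 and  tail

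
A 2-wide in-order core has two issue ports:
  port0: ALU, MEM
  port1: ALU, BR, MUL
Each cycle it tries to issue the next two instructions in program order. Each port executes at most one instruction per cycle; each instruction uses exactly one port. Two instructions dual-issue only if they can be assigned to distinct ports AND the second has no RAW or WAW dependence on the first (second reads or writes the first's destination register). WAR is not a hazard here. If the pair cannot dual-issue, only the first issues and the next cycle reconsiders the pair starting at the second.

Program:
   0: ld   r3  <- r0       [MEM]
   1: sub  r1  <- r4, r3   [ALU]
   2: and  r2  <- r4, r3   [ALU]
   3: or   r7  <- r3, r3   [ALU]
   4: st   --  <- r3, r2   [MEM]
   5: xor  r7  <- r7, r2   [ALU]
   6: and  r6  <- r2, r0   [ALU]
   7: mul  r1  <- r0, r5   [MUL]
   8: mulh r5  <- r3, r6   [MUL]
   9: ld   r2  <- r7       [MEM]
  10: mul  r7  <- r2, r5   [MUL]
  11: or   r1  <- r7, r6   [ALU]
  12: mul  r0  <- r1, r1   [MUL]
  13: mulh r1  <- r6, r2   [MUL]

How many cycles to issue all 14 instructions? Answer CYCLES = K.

CYCLES = 10

t=0 i0:ld ; RAW r3
t=1 i1&i2:sub+and ; pair
t=2 i3&i4:or+st ; pair
t=3 i5&i6:xor+and ; pair
t=4 i7:mul ; no-port MUL/MUL
t=5 i8&i9:mulh+ld ; pair
t=6 i10:mul ; RAW r7
t=7 i11:or ; RAW r1
t=8 i12:mul ; no-port MUL/MUL
t=9 i13:mulh ; tail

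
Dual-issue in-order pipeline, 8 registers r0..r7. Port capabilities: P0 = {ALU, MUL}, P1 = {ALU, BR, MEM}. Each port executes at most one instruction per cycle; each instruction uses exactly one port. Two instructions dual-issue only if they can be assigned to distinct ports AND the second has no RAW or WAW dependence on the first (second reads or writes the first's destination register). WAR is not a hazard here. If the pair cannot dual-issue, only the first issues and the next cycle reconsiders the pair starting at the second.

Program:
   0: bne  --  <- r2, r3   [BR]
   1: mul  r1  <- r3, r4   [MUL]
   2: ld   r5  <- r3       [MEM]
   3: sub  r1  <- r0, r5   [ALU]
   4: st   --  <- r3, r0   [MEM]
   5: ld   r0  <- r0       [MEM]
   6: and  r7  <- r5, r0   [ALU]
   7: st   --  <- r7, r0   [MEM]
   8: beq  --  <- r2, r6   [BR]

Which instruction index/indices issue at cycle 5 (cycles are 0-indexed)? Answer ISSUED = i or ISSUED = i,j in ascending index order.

t=0 i0&i1:bne.BR+mul.MUL ; dual
t=1 i2:ld.MEM ; RAW r5
t=2 i3&i4:sub.ALU+st.MEM ; dual
t=3 i5:ld.MEM ; RAW r0
t=4 i6:and.ALU ; RAW r7
t=5 i7:st.MEM ; no-port MEM/BR
t=6 i8:beq.BR ; tail

ISSUED = 7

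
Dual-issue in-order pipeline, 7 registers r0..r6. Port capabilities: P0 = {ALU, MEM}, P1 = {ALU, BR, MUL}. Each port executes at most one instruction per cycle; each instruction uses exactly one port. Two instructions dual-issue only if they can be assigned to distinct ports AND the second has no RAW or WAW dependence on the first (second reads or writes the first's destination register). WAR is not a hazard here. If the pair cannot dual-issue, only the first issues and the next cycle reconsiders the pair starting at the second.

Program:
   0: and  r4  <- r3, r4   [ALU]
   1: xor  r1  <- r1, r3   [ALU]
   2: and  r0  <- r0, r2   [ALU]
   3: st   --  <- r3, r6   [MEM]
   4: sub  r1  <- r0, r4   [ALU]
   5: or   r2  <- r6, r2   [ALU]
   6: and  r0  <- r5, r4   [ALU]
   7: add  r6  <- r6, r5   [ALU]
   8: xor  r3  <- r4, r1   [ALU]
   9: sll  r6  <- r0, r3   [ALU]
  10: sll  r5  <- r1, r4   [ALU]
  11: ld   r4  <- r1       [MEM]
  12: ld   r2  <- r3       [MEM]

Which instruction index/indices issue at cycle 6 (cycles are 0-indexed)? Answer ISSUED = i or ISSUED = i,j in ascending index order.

t=0 i0/i1:and.ALU xor.ALU ; pair
t=1 i2/i3:and.ALU st.MEM ; pair
t=2 i4/i5:sub.ALU or.ALU ; pair
t=3 i6/i7:and.ALU add.ALU ; pair
t=4 i8:xor.ALU ; RAW r3
t=5 i9/i10:sll.ALU sll.ALU ; pair
t=6 i11:ld.MEM ; no-port MEM/MEM
t=7 i12:ld.MEM ; tail

ISSUED = 11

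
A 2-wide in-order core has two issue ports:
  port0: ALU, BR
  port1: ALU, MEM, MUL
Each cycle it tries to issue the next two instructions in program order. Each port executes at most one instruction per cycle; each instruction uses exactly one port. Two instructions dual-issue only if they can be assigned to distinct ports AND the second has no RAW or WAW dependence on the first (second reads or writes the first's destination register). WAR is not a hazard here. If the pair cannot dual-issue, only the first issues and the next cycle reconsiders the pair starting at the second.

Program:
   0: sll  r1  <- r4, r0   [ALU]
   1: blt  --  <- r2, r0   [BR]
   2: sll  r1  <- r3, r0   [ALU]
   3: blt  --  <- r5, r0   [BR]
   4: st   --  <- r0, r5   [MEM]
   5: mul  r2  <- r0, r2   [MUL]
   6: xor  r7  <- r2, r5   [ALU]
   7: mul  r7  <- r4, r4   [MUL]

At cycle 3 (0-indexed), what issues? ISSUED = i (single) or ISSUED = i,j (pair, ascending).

ISSUED = 5

t=0 i0&i1:sll blt ; 2-wide
t=1 i2&i3:sll blt ; 2-wide
t=2 i4:st ; no-port MEM/MUL
t=3 i5:mul ; RAW r2
t=4 i6:xor ; WAW r7
t=5 i7:mul ; tail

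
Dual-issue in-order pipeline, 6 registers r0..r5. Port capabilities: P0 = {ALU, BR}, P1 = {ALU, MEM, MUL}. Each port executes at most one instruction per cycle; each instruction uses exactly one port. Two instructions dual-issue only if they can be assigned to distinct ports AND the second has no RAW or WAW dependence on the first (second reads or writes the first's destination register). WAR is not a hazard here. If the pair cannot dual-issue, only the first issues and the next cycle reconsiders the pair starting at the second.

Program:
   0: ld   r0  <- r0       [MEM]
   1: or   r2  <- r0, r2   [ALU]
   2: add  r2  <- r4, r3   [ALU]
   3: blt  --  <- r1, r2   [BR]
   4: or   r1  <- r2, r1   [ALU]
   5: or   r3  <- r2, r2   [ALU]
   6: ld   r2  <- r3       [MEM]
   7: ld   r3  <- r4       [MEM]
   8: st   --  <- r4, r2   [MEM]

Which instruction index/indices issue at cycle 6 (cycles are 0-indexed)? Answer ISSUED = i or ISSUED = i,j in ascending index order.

ISSUED = 7

[0] i0  ld  -- RAW r0
[1] i1  or  -- WAW r2
[2] i2  add  -- RAW r2
[3] i3/i4  blt+or  -- 2-wide
[4] i5  or  -- RAW r3
[5] i6  ld  -- no-port MEM/MEM
[6] i7  ld  -- no-port MEM/MEM
[7] i8  st  -- tail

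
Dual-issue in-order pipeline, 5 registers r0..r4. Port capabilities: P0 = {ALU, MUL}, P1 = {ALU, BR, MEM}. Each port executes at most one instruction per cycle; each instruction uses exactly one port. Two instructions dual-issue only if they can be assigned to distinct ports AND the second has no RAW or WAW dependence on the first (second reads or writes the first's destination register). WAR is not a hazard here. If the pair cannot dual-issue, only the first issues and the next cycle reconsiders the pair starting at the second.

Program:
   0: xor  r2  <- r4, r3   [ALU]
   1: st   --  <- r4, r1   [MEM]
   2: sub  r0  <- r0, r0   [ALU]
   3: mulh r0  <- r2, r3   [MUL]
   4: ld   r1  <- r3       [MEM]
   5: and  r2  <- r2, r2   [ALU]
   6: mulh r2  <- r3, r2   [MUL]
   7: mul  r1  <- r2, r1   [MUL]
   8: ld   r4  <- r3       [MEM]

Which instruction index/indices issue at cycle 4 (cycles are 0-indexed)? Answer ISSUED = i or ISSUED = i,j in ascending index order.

ISSUED = 6

t=0 i0&i1:xor.ALU st.MEM ; pair
t=1 i2:sub.ALU ; WAW r0
t=2 i3&i4:mulh.MUL ld.MEM ; pair
t=3 i5:and.ALU ; RAW+WAW r2
t=4 i6:mulh.MUL ; no-port MUL/MUL
t=5 i7&i8:mul.MUL ld.MEM ; pair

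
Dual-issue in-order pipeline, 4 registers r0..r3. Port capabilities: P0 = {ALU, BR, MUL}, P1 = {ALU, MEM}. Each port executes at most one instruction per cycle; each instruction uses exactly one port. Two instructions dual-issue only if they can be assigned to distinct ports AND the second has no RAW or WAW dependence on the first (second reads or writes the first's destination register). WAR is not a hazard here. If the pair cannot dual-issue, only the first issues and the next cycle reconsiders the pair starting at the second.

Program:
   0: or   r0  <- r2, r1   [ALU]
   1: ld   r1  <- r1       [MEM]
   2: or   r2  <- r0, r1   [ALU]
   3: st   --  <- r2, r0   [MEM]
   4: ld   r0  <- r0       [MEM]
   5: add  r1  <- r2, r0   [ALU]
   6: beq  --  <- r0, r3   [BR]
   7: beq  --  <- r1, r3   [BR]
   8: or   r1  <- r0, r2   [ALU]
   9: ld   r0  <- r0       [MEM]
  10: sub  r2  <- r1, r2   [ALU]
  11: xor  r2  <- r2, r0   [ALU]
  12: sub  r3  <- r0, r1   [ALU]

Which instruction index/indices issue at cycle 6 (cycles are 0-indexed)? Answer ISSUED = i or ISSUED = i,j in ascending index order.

#0 head=0: or.ALU ld.MEM i0&i1 pair
#1 head=2: or.ALU i2 RAW r2
#2 head=3: st.MEM i3 no-port MEM/MEM
#3 head=4: ld.MEM i4 RAW r0
#4 head=5: add.ALU beq.BR i5&i6 pair
#5 head=7: beq.BR or.ALU i7&i8 pair
#6 head=9: ld.MEM sub.ALU i9&i10 pair
#7 head=11: xor.ALU sub.ALU i11&i12 pair

ISSUED = 9,10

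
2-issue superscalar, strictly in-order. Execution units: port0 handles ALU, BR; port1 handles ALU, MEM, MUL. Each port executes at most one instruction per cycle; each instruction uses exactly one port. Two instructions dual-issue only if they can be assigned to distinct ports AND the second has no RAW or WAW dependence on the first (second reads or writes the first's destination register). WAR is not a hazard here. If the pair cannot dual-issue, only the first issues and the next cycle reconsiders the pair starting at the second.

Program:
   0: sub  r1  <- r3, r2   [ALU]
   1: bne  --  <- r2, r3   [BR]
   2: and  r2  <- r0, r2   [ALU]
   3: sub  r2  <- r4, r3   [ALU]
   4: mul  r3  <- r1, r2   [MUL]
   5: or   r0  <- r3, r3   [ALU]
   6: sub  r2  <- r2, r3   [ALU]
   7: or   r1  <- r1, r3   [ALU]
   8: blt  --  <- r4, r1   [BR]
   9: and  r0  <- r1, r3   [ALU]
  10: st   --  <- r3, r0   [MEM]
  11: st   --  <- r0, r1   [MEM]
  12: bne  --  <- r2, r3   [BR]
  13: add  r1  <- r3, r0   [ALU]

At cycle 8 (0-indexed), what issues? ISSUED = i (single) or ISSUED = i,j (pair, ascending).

ISSUED = 11,12

c0: i0&i1 sub;bne  pair
c1: i2 and  WAW r2
c2: i3 sub  RAW r2
c3: i4 mul  RAW r3
c4: i5&i6 or;sub  pair
c5: i7 or  RAW r1
c6: i8&i9 blt;and  pair
c7: i10 st  no-port MEM/MEM
c8: i11&i12 st;bne  pair
c9: i13 add  tail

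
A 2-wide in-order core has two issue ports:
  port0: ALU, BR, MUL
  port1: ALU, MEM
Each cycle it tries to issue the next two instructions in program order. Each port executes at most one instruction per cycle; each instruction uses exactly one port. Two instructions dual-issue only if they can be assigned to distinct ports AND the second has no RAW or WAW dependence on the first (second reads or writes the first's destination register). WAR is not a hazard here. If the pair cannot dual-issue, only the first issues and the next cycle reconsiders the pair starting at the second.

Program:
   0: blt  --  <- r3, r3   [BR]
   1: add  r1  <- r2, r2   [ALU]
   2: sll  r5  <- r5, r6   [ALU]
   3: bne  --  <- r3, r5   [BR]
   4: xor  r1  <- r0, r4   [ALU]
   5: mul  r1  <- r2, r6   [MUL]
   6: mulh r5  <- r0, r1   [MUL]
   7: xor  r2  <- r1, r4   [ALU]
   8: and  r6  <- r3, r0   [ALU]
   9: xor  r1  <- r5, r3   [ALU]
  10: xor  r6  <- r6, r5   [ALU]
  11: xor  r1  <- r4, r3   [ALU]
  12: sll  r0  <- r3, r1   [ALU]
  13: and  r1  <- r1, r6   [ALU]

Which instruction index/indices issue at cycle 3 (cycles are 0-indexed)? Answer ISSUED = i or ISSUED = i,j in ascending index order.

ISSUED = 5

t=0 i0/i1:blt.BR+add.ALU ; 2-wide
t=1 i2:sll.ALU ; RAW r5
t=2 i3/i4:bne.BR+xor.ALU ; 2-wide
t=3 i5:mul.MUL ; no-port MUL/MUL
t=4 i6/i7:mulh.MUL+xor.ALU ; 2-wide
t=5 i8/i9:and.ALU+xor.ALU ; 2-wide
t=6 i10/i11:xor.ALU+xor.ALU ; 2-wide
t=7 i12/i13:sll.ALU+and.ALU ; 2-wide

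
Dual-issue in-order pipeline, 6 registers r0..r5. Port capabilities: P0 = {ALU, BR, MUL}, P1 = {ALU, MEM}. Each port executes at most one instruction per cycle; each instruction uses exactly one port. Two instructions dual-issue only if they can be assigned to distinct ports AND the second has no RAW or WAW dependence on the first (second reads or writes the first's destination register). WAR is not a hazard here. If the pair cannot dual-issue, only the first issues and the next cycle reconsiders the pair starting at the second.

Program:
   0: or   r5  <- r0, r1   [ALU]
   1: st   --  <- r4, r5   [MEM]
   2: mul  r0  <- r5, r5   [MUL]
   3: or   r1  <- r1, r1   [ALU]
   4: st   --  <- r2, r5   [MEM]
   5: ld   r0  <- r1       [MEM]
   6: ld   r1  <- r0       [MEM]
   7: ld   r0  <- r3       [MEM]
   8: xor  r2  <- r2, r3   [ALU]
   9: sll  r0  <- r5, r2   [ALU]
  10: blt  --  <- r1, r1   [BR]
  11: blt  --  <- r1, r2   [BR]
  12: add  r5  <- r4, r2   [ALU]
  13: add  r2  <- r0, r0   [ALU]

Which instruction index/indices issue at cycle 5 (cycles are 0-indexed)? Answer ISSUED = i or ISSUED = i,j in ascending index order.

ISSUED = 7,8

c0: i0 or  RAW r5
c1: i1&i2 st+mul  dual
c2: i3&i4 or+st  dual
c3: i5 ld  no-port MEM/MEM
c4: i6 ld  no-port MEM/MEM
c5: i7&i8 ld+xor  dual
c6: i9&i10 sll+blt  dual
c7: i11&i12 blt+add  dual
c8: i13 add  tail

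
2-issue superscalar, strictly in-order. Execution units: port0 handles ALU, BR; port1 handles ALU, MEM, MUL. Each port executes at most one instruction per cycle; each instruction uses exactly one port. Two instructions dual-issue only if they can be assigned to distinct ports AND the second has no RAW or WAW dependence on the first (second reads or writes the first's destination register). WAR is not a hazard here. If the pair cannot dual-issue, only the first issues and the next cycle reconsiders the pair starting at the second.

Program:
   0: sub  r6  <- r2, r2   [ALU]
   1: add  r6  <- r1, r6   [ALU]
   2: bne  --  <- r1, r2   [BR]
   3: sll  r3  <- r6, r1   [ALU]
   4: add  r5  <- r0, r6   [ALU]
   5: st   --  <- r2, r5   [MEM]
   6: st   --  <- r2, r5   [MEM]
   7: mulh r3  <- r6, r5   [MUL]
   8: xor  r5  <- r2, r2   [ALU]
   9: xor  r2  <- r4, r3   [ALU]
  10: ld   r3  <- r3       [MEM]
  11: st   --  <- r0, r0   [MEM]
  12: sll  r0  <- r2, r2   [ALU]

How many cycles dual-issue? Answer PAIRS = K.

PAIRS = 5

t=0 i0:sub ; RAW+WAW r6
t=1 i1&i2:add/bne ; pair
t=2 i3&i4:sll/add ; pair
t=3 i5:st ; no-port MEM/MEM
t=4 i6:st ; no-port MEM/MUL
t=5 i7&i8:mulh/xor ; pair
t=6 i9&i10:xor/ld ; pair
t=7 i11&i12:st/sll ; pair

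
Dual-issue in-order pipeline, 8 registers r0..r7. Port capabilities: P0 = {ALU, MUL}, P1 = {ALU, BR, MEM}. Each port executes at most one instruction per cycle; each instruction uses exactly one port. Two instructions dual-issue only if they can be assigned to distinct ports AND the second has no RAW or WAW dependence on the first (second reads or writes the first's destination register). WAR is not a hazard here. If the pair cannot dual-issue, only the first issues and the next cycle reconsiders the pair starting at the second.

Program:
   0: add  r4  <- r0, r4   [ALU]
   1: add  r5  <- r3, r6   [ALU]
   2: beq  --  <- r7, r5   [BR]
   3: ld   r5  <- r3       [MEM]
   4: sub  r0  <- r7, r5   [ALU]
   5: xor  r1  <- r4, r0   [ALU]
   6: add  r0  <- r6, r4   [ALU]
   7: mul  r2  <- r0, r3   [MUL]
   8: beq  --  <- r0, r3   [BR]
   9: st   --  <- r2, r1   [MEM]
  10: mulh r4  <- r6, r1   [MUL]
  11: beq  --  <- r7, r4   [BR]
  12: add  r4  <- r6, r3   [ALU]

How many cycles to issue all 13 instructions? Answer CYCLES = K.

CYCLES = 8

[0] i0+i1  add add  -- dual
[1] i2  beq  -- no-port BR/MEM
[2] i3  ld  -- RAW r5
[3] i4  sub  -- RAW r0
[4] i5+i6  xor add  -- dual
[5] i7+i8  mul beq  -- dual
[6] i9+i10  st mulh  -- dual
[7] i11+i12  beq add  -- dual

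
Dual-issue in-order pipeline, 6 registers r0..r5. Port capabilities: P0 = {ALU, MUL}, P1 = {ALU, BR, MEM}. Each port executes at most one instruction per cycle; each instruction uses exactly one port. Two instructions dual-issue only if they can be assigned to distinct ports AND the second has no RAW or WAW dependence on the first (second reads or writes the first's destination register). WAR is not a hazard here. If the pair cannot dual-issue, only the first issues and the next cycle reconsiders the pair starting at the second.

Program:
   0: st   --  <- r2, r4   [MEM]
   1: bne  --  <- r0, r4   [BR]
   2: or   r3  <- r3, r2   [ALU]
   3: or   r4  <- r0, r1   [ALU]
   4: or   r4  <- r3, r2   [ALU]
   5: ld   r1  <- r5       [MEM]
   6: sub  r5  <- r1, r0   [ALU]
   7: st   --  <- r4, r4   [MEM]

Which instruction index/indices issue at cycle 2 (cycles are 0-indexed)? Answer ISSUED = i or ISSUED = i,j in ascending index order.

[0] i0  st  -- no-port MEM/BR
[1] i1&i2  bne/or  -- dual
[2] i3  or  -- WAW r4
[3] i4&i5  or/ld  -- dual
[4] i6&i7  sub/st  -- dual

ISSUED = 3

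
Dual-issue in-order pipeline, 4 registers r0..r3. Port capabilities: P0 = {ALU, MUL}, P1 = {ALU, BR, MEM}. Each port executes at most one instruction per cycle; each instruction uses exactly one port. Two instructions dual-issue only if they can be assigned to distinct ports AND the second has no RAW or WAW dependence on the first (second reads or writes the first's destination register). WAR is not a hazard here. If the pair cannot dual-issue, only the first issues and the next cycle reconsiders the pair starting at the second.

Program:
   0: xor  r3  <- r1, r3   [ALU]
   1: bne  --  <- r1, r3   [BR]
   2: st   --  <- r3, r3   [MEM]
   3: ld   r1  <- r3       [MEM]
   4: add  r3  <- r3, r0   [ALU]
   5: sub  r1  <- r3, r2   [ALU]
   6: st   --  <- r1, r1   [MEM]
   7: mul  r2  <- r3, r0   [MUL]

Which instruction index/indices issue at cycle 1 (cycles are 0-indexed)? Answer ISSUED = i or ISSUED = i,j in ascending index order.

ISSUED = 1

t=0 i0:xor.ALU ; RAW r3
t=1 i1:bne.BR ; no-port BR/MEM
t=2 i2:st.MEM ; no-port MEM/MEM
t=3 i3/i4:ld.MEM/add.ALU ; 2-wide
t=4 i5:sub.ALU ; RAW r1
t=5 i6/i7:st.MEM/mul.MUL ; 2-wide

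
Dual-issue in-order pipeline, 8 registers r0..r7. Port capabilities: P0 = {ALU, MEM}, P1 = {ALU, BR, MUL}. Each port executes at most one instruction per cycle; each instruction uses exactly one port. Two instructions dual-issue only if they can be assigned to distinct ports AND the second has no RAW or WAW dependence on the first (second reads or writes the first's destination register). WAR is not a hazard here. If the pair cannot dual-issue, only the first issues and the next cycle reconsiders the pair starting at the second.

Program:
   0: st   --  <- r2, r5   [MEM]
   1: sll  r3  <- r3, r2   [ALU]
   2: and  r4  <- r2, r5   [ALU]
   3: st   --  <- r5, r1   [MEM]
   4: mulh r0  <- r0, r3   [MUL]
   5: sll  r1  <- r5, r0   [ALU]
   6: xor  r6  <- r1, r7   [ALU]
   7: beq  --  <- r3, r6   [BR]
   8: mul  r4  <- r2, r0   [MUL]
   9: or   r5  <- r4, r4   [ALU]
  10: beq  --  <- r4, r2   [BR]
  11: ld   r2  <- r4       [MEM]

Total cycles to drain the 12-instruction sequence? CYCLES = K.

CYCLES = 9

#0 head=0: st;sll i0/i1 dual
#1 head=2: and;st i2/i3 dual
#2 head=4: mulh i4 RAW r0
#3 head=5: sll i5 RAW r1
#4 head=6: xor i6 RAW r6
#5 head=7: beq i7 no-port BR/MUL
#6 head=8: mul i8 RAW r4
#7 head=9: or;beq i9/i10 dual
#8 head=11: ld i11 tail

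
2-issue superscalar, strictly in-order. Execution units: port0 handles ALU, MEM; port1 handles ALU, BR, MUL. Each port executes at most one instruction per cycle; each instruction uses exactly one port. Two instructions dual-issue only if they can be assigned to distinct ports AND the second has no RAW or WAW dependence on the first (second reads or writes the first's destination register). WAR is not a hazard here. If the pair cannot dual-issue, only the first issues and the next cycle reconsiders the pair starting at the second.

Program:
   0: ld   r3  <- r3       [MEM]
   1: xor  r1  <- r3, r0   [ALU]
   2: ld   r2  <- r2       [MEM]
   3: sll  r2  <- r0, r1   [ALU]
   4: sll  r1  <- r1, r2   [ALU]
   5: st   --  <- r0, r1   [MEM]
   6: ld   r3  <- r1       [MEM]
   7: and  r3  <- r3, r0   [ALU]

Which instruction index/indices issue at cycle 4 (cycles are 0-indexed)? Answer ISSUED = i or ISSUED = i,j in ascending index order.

ISSUED = 5

0. ld.MEM @i0  | RAW r3
1. xor.ALU/ld.MEM @i1&i2  | 2-wide
2. sll.ALU @i3  | RAW r2
3. sll.ALU @i4  | RAW r1
4. st.MEM @i5  | no-port MEM/MEM
5. ld.MEM @i6  | RAW+WAW r3
6. and.ALU @i7  | tail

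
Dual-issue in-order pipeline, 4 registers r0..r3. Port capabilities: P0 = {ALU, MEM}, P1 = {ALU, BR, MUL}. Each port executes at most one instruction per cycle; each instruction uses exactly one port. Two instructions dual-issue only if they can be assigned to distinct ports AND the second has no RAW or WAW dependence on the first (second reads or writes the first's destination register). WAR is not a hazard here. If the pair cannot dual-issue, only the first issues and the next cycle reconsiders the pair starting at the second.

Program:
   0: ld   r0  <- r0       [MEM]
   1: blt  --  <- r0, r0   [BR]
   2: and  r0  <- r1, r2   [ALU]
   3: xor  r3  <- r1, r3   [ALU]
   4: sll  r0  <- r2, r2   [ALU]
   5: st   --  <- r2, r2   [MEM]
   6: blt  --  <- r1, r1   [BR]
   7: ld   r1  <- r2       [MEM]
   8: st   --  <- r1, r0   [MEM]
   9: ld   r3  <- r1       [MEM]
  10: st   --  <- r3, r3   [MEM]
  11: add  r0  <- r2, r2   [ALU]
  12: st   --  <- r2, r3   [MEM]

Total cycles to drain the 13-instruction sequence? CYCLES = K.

CYCLES = 9

t=0 i0:ld.MEM ; RAW r0
t=1 i1+i2:blt.BR;and.ALU ; pair
t=2 i3+i4:xor.ALU;sll.ALU ; pair
t=3 i5+i6:st.MEM;blt.BR ; pair
t=4 i7:ld.MEM ; no-port MEM/MEM
t=5 i8:st.MEM ; no-port MEM/MEM
t=6 i9:ld.MEM ; no-port MEM/MEM
t=7 i10+i11:st.MEM;add.ALU ; pair
t=8 i12:st.MEM ; tail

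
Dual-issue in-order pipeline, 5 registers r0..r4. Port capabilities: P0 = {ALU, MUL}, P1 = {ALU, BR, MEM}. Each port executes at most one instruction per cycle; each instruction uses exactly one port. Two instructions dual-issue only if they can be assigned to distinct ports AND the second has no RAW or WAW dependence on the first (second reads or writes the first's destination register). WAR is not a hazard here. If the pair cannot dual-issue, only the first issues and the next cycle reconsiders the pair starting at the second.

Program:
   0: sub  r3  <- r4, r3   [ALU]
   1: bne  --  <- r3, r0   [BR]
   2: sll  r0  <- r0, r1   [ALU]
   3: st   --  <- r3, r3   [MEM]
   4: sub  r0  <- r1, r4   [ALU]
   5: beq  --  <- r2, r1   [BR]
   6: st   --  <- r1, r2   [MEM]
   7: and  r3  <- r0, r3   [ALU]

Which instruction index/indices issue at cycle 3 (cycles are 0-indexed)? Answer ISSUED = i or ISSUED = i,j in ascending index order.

t=0 i0:sub ; RAW r3
t=1 i1+i2:bne sll ; dual
t=2 i3+i4:st sub ; dual
t=3 i5:beq ; no-port BR/MEM
t=4 i6+i7:st and ; dual

ISSUED = 5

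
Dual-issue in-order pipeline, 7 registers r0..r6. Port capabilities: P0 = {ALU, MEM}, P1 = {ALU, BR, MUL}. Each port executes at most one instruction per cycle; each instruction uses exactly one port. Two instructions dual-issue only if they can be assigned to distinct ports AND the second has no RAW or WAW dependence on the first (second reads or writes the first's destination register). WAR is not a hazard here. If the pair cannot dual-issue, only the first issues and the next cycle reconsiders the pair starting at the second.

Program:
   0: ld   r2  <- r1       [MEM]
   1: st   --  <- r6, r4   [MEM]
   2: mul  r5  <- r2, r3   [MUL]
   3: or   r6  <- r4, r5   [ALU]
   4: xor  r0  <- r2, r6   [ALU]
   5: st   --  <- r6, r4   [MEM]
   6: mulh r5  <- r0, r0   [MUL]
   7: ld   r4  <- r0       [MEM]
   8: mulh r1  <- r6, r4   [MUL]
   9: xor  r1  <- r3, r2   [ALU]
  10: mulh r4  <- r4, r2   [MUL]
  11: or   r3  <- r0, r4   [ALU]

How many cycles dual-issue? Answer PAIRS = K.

PAIRS = 4

t=0 i0:ld ; no-port MEM/MEM
t=1 i1&i2:st;mul ; pair
t=2 i3:or ; RAW r6
t=3 i4&i5:xor;st ; pair
t=4 i6&i7:mulh;ld ; pair
t=5 i8:mulh ; WAW r1
t=6 i9&i10:xor;mulh ; pair
t=7 i11:or ; tail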